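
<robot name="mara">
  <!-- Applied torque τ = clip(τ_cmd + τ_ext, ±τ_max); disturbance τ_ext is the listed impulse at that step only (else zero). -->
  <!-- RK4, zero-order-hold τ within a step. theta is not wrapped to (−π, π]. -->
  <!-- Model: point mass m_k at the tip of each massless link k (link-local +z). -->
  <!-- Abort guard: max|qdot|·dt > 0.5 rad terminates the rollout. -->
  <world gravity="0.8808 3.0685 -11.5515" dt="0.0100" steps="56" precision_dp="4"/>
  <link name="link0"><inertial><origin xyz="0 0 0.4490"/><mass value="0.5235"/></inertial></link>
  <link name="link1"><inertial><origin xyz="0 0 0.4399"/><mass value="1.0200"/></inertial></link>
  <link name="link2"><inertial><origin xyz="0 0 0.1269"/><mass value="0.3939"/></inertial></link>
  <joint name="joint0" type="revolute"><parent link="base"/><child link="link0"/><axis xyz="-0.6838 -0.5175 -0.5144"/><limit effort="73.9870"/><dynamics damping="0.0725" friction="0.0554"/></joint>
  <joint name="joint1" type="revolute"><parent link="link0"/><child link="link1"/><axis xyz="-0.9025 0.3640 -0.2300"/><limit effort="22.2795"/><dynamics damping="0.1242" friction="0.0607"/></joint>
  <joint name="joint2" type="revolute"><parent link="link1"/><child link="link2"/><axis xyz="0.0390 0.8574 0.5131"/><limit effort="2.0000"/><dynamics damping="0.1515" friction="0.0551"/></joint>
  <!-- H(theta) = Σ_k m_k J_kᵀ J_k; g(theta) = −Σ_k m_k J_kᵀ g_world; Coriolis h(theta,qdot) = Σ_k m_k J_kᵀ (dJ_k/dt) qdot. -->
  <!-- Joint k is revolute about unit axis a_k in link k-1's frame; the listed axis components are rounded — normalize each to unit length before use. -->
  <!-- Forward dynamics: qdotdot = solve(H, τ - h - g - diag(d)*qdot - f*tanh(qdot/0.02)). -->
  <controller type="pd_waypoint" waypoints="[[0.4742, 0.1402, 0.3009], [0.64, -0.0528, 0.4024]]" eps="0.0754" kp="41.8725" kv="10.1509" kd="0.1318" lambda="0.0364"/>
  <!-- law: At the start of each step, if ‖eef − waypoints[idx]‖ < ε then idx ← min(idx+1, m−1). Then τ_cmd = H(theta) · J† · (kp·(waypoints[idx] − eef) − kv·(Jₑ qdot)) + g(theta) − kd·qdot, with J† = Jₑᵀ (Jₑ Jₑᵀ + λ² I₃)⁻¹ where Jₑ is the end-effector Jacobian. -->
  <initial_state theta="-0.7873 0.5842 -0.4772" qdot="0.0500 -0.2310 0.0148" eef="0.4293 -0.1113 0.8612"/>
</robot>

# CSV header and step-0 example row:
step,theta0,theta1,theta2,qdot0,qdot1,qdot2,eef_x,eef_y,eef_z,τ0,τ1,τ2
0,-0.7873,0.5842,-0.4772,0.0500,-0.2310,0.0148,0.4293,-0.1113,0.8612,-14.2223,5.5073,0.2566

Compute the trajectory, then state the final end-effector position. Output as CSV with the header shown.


step,theta0,theta1,theta2,qdot0,qdot1,qdot2,eef_x,eef_y,eef_z,τ0,τ1,τ2
1,-0.7897,0.5852,-0.4857,-0.5169,0.4233,-1.5628,0.4296,-0.1118,0.8605,-12.3645,4.5845,0.4002
2,-0.7972,0.5922,-0.5037,-0.9877,0.9686,-1.9878,0.4311,-0.1110,0.8580,-10.2535,3.7272,0.3598
3,-0.8091,0.6042,-0.5239,-1.3975,1.4329,-2.0487,0.4343,-0.1091,0.8539,-8.1301,2.9604,0.2712
4,-0.8249,0.6205,-0.5441,-1.7603,1.8275,-1.9751,0.4391,-0.1061,0.8483,-6.0822,2.2890,0.1733
5,-0.8441,0.6404,-0.5632,-2.0834,2.1599,-1.8464,0.4452,-0.1023,0.8414,-4.1482,1.7101,0.0787
6,-0.8664,0.6634,-0.5809,-2.3721,2.4358,-1.6934,0.4524,-0.0977,0.8333,-2.3475,1.2177,-0.0084
7,-0.8914,0.6889,-0.5971,-2.6305,2.6609,-1.5305,0.4605,-0.0925,0.8240,-0.6898,0.8048,-0.0867
8,-0.9188,0.7164,-0.6115,-2.8618,2.8402,-1.3659,0.4693,-0.0868,0.8138,0.8211,0.4639,-0.1561
9,-0.9485,0.7455,-0.6244,-3.0690,2.9787,-1.2049,0.4784,-0.0807,0.8028,2.1856,0.1880,-0.2166
10,-0.9801,0.7758,-0.6357,-3.2544,3.0809,-1.0513,0.4878,-0.0743,0.7909,3.4073,-0.0299,-0.2689
11,-1.0134,0.8070,-0.6454,-3.4200,3.1511,-0.9075,0.4972,-0.0676,0.7784,4.4918,-0.1959,-0.3135
12,-1.0484,0.8387,-0.6538,-3.5674,3.1931,-0.7752,0.5065,-0.0608,0.7653,5.4466,-0.3160,-0.3508
13,-1.0847,0.8707,-0.6610,-3.6981,3.2107,-0.6553,0.5157,-0.0538,0.7517,6.2798,-0.3953,-0.3816
14,-1.1222,0.9028,-0.6670,-3.8133,3.2072,-0.5481,0.5245,-0.0468,0.7378,7.0005,-0.4386,-0.4064
15,-1.1609,0.9348,-0.6720,-3.9139,3.1857,-0.4534,0.5329,-0.0397,0.7236,7.6177,-0.4504,-0.4259
16,-1.2004,0.9665,-0.6761,-4.0007,3.1490,-0.3710,0.5409,-0.0326,0.7092,8.1403,-0.4345,-0.4405
17,-1.2408,0.9977,-0.6794,-4.0745,3.0997,-0.3000,0.5484,-0.0256,0.6947,8.5771,-0.3947,-0.4508
18,-1.2819,1.0284,-0.6821,-4.1359,3.0400,-0.2397,0.5554,-0.0187,0.6802,8.9366,-0.3341,-0.4573
19,-1.3235,1.0585,-0.6842,-4.1855,2.9722,-0.1890,0.5618,-0.0118,0.6658,9.2265,-0.2560,-0.4604
20,-1.3655,1.0878,-0.6859,-4.2238,2.8981,-0.1470,0.5677,-0.0051,0.6514,9.4544,-0.1632,-0.4606
21,-1.4079,1.1164,-0.6871,-4.2513,2.8193,-0.1126,0.5731,0.0015,0.6373,9.6269,-0.0582,-0.4583
22,-1.4505,1.1442,-0.6881,-4.2686,2.7373,-0.0849,0.5779,0.0079,0.6233,9.7503,0.0565,-0.4538
23,-1.4932,1.1712,-0.6888,-4.2761,2.6534,-0.0629,0.5822,0.0142,0.6096,9.8304,0.1787,-0.4473
24,-1.5360,1.1973,-0.6894,-4.2744,2.5687,-0.0468,0.5860,0.0203,0.5962,9.8722,0.3063,-0.4391
25,-1.5787,1.2226,-0.6898,-4.2640,2.4842,-0.0371,0.5893,0.0263,0.5832,9.8805,0.4376,-0.4291
26,-1.6212,1.2470,-0.6901,-4.2457,2.4007,-0.0331,0.5921,0.0321,0.5705,9.8594,0.5707,-0.4176
27,-1.6636,1.2706,-0.6904,-4.2197,2.3187,-0.0319,0.5945,0.0377,0.5581,9.8128,0.7042,-0.4050
28,-1.7056,1.2934,-0.6906,-4.1866,2.2387,-0.0319,0.5965,0.0432,0.5462,9.7441,0.8368,-0.3918
29,-1.7473,1.3154,-0.6909,-4.1471,2.1612,-0.0325,0.5980,0.0484,0.5347,9.6562,0.9674,-0.3782
30,-1.7885,1.3366,-0.6912,-4.1016,2.0865,-0.0333,0.5992,0.0535,0.5235,9.5518,1.0948,-0.3642
31,-1.8293,1.3571,-0.6914,-4.0506,2.0147,-0.0342,0.6001,0.0585,0.5128,9.4331,1.2184,-0.3500
32,-1.8695,1.3769,-0.6917,-3.9949,1.9460,-0.0350,0.6006,0.0633,0.5025,9.3022,1.3373,-0.3356
33,-1.9092,1.3961,-0.6919,-3.9348,1.8804,-0.0359,0.6008,0.0679,0.4926,9.1611,1.4511,-0.3211
34,-1.9482,1.4146,-0.6922,-3.8709,1.8180,-0.0368,0.6008,0.0723,0.4831,9.0113,1.5593,-0.3065
35,-1.9866,1.4325,-0.6925,-3.8036,1.7586,-0.0378,0.6004,0.0766,0.4740,8.8544,1.6615,-0.2918
36,-2.0243,1.4498,-0.6927,-3.7334,1.7022,-0.0389,0.5999,0.0807,0.4654,8.6918,1.7575,-0.2771
37,-2.0613,1.4665,-0.6930,-3.6608,1.6487,-0.0401,0.5991,0.0847,0.4570,8.5245,1.8472,-0.2624
38,-2.0975,1.4828,-0.6932,-3.5861,1.5980,-0.0413,0.5981,0.0886,0.4491,8.3537,1.9306,-0.2477
39,-2.1330,1.4985,-0.6935,-3.5097,1.5498,-0.0424,0.5968,0.0922,0.4416,8.1803,2.0077,-0.2331
40,-2.1677,1.5138,-0.6937,-3.4318,1.5041,-0.0435,0.5955,0.0958,0.4344,8.0052,2.0785,-0.2186
41,-2.2017,1.5286,-0.6940,-3.3529,1.4607,-0.0445,0.5939,0.0991,0.4275,7.8292,2.1432,-0.2043
42,-2.2348,1.5430,-0.6942,-3.2732,1.4194,-0.0454,0.5922,0.1024,0.4210,7.6529,2.2019,-0.1901
43,-2.2672,1.5570,-0.6945,-3.1929,1.3800,-0.0460,0.5904,0.1054,0.4148,7.4770,2.2550,-0.1762
44,-2.2987,1.5706,-0.6947,-3.1123,1.3424,-0.0465,0.5884,0.1084,0.4090,7.3020,2.3026,-0.1624
45,-2.3294,1.5839,-0.6950,-3.0317,1.3064,-0.0469,0.5863,0.1112,0.4034,7.1283,2.3451,-0.1489
46,-2.3593,1.5968,-0.6952,-2.9511,1.2719,-0.0472,0.5842,0.1138,0.3981,6.9566,2.3826,-0.1357
47,-2.3885,1.6093,-0.6955,-2.8707,1.2387,-0.0473,0.5819,0.1163,0.3931,6.7870,2.4155,-0.1227
48,-2.4168,1.6215,-0.6957,-2.7909,1.2067,-0.0474,0.5796,0.1187,0.3884,6.6200,2.4442,-0.1099
49,-2.4443,1.6335,-0.6959,-2.7115,1.1758,-0.0475,0.5772,0.1209,0.3839,6.4559,2.4689,-0.0975
50,-2.4710,1.6451,-0.6962,-2.6329,1.1458,-0.0476,0.5747,0.1230,0.3796,6.2949,2.4899,-0.0853
51,-2.4970,1.6564,-0.6964,-2.5551,1.1167,-0.0476,0.5722,0.1250,0.3756,6.1372,2.5076,-0.0734
52,-2.5221,1.6674,-0.6967,-2.4782,1.0883,-0.0475,0.5697,0.1268,0.3718,5.9830,2.5223,-0.0619
53,-2.5466,1.6782,-0.6969,-2.4024,1.0607,-0.0474,0.5671,0.1285,0.3682,5.8326,2.5342,-0.0506
54,-2.5702,1.6886,-0.6971,-2.3276,1.0336,-0.0473,0.5645,0.1301,0.3649,5.6860,2.5437,-0.0397
55,-2.5931,1.6988,-0.6974,-2.2541,1.0071,-0.0471,0.5619,0.1316,0.3617,5.5433,2.5510,-0.0291
56,-2.6153,1.7088,-0.6976,-2.1817,0.9811,-0.0469,0.5593,0.1330,0.3586,,,
# final eef position (m): 0.5593 0.1330 0.3586


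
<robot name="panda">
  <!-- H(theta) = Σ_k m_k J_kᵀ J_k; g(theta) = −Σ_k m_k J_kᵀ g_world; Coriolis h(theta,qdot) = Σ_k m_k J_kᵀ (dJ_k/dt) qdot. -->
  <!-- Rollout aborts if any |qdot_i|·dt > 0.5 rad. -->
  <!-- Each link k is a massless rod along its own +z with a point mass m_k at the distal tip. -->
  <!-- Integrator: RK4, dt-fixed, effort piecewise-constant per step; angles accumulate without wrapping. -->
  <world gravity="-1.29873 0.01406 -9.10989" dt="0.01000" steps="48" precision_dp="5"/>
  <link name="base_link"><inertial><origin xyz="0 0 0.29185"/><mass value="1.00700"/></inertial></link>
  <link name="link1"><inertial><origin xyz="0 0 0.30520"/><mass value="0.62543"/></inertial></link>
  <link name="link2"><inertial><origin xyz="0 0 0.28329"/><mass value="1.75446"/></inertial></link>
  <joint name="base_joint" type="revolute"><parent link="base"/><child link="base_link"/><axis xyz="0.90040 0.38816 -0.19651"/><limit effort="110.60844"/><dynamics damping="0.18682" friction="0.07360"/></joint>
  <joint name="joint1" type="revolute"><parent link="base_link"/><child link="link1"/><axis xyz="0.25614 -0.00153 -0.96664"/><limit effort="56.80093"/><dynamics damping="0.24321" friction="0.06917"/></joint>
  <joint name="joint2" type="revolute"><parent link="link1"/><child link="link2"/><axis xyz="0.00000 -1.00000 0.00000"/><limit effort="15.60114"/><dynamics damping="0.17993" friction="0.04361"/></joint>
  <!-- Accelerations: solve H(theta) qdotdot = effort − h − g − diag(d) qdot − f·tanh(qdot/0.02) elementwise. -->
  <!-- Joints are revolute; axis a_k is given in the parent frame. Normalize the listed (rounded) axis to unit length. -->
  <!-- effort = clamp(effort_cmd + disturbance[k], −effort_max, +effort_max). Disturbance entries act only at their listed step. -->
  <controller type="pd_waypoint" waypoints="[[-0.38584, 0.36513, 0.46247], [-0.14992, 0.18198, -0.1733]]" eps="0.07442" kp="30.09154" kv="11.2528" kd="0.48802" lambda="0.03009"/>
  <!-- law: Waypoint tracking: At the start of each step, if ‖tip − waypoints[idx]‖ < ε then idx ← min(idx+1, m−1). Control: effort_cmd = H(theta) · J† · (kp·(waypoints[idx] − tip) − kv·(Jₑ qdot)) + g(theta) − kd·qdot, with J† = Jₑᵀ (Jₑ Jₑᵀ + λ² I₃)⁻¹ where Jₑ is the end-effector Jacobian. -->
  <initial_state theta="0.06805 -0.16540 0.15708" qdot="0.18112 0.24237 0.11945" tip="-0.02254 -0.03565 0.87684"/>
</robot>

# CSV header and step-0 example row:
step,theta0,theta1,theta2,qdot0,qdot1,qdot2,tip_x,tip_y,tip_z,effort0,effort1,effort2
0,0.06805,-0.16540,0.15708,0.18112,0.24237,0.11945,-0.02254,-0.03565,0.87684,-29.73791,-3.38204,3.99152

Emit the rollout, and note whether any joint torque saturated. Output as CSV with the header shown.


step,theta0,theta1,theta2,qdot0,qdot1,qdot2,tip_x,tip_y,tip_z,effort0,effort1,effort2
1,0.06974,-0.16926,0.16003,0.06998,-0.30304,0.39838,-0.02285,-0.03669,0.87669,-26.27875,-2.73818,3.26157
2,0.06908,-0.16748,0.16454,-0.11201,-0.09518,0.57215,-0.02430,-0.03654,0.87652,-23.18845,-2.49423,2.68500
3,0.06713,-0.16734,0.17100,-0.21862,-0.36802,0.76328,-0.02673,-0.03529,0.87630,-20.38689,-2.03887,2.13954
4,0.06365,-0.16533,0.17880,-0.37814,-0.06398,0.87130,-0.03003,-0.03308,0.87602,-17.86630,-1.89730,1.69775
5,0.05924,-0.16531,0.18805,-0.44478,-0.44309,1.02211,-0.03405,-0.03001,0.87566,-15.56710,-1.44350,1.25988
6,0.05347,-0.16237,0.19809,-0.59101,-0.01459,1.07559,-0.03872,-0.02619,0.87523,-13.48612,-1.41499,0.92625
7,0.04725,-0.16366,0.20936,-0.67289,-0.05972,1.16223,-0.04392,-0.02168,0.87466,-11.60310,-1.17876,0.57879
8,0.04004,-0.16336,0.22124,-0.70512,-0.48489,1.26288,-0.04960,-0.01659,0.87399,-9.88078,-0.77663,0.26032
9,0.03171,-0.15929,0.23339,-0.82140,-0.02518,1.26973,-0.05567,-0.01098,0.87319,-8.28236,-0.82960,0.03373
10,0.02315,-0.15919,0.24628,-0.83330,-0.51306,1.35190,-0.06207,-0.00490,0.87222,-6.85589,-0.43934,-0.23656
11,0.01358,-0.15447,0.25919,-0.93588,-0.00702,1.33654,-0.06876,0.00157,0.87111,-5.49278,-0.55141,-0.41648
12,0.00418,-0.15650,0.27285,-0.98615,0.02830,1.36193,-0.07566,0.00837,0.86981,-4.28434,-0.45237,-0.63227
13,-0.00555,-0.15986,0.28683,-1.03360,0.08849,1.37509,-0.08276,0.01545,0.86831,-3.16571,-0.37897,-0.82426
14,-0.01565,-0.16380,0.30098,-1.06635,0.03599,1.38863,-0.09001,0.02277,0.86663,-2.13513,-0.26337,-1.00185
15,-0.02616,-0.16710,0.31515,-1.10286,0.08827,1.39142,-0.09739,0.03028,0.86477,-1.16610,-0.21032,-1.16328
16,-0.03696,-0.17074,0.32935,-1.12588,0.02296,1.39618,-0.10486,0.03795,0.86271,-0.27289,-0.11077,-1.31447
17,-0.04810,-0.17352,0.34348,-1.15330,0.07208,1.39181,-0.11240,0.04574,0.86047,0.57689,-0.07611,-1.45312
18,-0.05946,-0.17661,0.35758,-1.16901,0.00695,1.38951,-0.11998,0.05363,0.85804,1.35951,0.00516,-1.58360
19,-0.07109,-0.17857,0.37155,-1.18792,0.04320,1.38034,-0.12759,0.06159,0.85543,2.11066,0.02975,-1.70461
20,-0.08285,-0.18099,0.38543,-1.19912,0.00505,1.37127,-0.13519,0.06958,0.85263,2.80602,0.08332,-1.81765
21,-0.09479,-0.18256,0.39915,-1.21069,0.02448,1.35798,-0.14279,0.07759,0.84966,3.47253,0.10290,-1.92319
22,-0.10681,-0.18438,0.41275,-1.21728,0.00194,1.34404,-0.15035,0.08558,0.84652,4.09372,0.13712,-2.02186
23,-0.11894,-0.18555,0.42615,-1.22327,0.01834,1.32718,-0.15787,0.09356,0.84321,4.68930,0.14761,-2.11426
24,-0.13111,-0.18692,0.43939,-1.22527,0.00013,1.30987,-0.16533,0.10149,0.83975,5.24466,0.17028,-2.20084
25,-0.14332,-0.18776,0.45242,-1.22682,0.02225,1.29016,-0.17272,0.10936,0.83614,5.77984,0.16962,-2.28196
26,-0.15553,-0.18885,0.46525,-1.22447,-0.00060,1.27067,-0.18003,0.11714,0.83239,6.27473,0.18702,-2.35819
27,-0.16773,-0.18943,0.47787,-1.22229,0.03214,1.24891,-0.18725,0.12484,0.82851,6.75773,0.17463,-2.42960
28,-0.17988,-0.19026,0.49028,-1.21609,0.00199,1.22806,-0.19437,0.13244,0.82451,7.19699,0.18965,-2.49695
29,-0.19199,-0.19066,0.50246,-1.21051,0.04302,1.20511,-0.20138,0.13992,0.82040,7.63288,0.16812,-2.55994
30,-0.20402,-0.19122,0.51442,-1.20122,0.01223,1.18339,-0.20828,0.14727,0.81618,8.02300,0.17894,-2.61956
31,-0.21597,-0.19153,0.52614,-1.19233,0.04973,1.16012,-0.21507,0.15449,0.81187,8.41261,0.15513,-2.67522
32,-0.22782,-0.19182,0.53764,-1.18068,0.03123,1.13781,-0.22173,0.16157,0.80748,8.76204,0.15666,-2.72799
33,-0.23955,-0.19199,0.54891,-1.16871,0.05512,1.11482,-0.22827,0.16850,0.80302,9.10551,0.13644,-2.77736
34,-0.25116,-0.19203,0.55996,-1.15506,0.05392,1.09235,-0.23468,0.17528,0.79849,9.42038,0.12715,-2.82412
35,-0.26263,-0.19196,0.57077,-1.14056,0.06754,1.06988,-0.24095,0.18190,0.79390,9.72189,0.10976,-2.86810
36,-0.27395,-0.19175,0.58136,-1.12496,0.07446,1.04778,-0.24710,0.18836,0.78927,10.00289,0.09483,-2.90967
37,-0.28511,-0.19143,0.59173,-1.10847,0.08314,1.02599,-0.25310,0.19466,0.78460,10.26741,0.07842,-2.94889
38,-0.29610,-0.19102,0.60189,-1.09113,0.08453,1.00461,-0.25897,0.20078,0.77990,10.51262,0.06508,-2.98588
39,-0.30692,-0.19061,0.61183,-1.07311,0.07502,0.98362,-0.26470,0.20673,0.77518,10.73772,0.05671,-3.02057
40,-0.31756,-0.19023,0.62156,-1.05460,0.06735,0.96297,-0.27029,0.21251,0.77045,10.94866,0.04721,-3.05294
41,-0.32801,-0.18984,0.63109,-1.03570,0.04699,0.94271,-0.27575,0.21812,0.76572,11.14023,0.04380,-3.08322
42,-0.33827,-0.18945,0.64041,-1.01641,0.04221,0.92281,-0.28106,0.22355,0.76098,11.32534,0.03271,-3.11148
43,-0.34834,-0.18901,0.64954,-0.99662,0.05314,0.90340,-0.28624,0.22881,0.75626,11.50452,0.01390,-3.13801
44,-0.35820,-0.18845,0.65848,-0.97638,0.06404,0.88453,-0.29129,0.23390,0.75155,11.67132,-0.00482,-3.16305
45,-0.36786,-0.18778,0.66723,-0.95575,0.07627,0.86623,-0.29620,0.23883,0.74686,11.82705,-0.02405,-3.18671
46,-0.37731,-0.18698,0.67581,-0.93477,0.08890,0.84849,-0.30097,0.24358,0.74220,11.97193,-0.04329,-3.20913
47,-0.38655,-0.18605,0.68420,-0.91349,0.10177,0.83133,-0.30562,0.24817,0.73756,12.10649,-0.06238,-3.23039
48,-0.39558,-0.18499,0.69243,-0.89196,0.11479,0.81474,-0.31013,0.25260,0.73297,,,
# any joint saturated: no


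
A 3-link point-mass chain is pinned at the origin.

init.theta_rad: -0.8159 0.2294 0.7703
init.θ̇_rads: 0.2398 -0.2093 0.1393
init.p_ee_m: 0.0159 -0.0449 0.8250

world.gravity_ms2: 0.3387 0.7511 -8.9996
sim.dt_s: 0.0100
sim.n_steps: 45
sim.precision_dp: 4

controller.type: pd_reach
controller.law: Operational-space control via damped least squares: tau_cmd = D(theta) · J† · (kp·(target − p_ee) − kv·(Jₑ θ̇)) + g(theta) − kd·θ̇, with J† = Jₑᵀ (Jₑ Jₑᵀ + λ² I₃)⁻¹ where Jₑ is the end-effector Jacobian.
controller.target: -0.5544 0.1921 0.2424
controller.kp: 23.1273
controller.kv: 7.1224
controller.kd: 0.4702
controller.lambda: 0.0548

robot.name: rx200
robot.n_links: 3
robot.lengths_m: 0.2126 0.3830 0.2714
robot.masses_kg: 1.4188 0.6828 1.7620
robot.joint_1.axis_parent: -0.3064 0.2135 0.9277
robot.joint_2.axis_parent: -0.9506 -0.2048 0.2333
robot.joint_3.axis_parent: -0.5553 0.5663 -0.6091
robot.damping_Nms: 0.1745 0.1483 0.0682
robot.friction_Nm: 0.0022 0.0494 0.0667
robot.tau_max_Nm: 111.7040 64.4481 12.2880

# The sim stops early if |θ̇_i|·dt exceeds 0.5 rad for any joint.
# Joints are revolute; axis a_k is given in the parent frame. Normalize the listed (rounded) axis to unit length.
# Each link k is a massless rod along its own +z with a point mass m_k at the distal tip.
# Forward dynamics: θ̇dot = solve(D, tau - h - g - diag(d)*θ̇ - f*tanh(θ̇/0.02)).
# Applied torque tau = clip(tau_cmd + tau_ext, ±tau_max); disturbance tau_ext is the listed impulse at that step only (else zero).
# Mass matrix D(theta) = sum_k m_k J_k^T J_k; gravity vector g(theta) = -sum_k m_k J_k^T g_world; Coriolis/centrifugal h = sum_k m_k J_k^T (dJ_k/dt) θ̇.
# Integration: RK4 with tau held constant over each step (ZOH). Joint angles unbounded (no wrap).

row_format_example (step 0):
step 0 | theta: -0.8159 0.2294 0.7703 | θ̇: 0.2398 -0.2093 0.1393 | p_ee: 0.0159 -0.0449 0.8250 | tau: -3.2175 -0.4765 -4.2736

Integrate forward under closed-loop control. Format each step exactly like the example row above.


step 1 | theta: -0.8209 0.2312 0.7715 | θ̇: -1.2083 0.5588 0.0964 | p_ee: 0.0156 -0.0453 0.8248 | tau: -2.3829 -0.8504 -4.0486
step 2 | theta: -0.8375 0.2392 0.7717 | θ̇: -2.1087 1.0335 -0.0700 | p_ee: 0.0144 -0.0454 0.8244 | tau: -1.8110 -1.2494 -3.7668
step 3 | theta: -0.8613 0.2509 0.7698 | θ̇: -2.6635 1.3175 -0.3062 | p_ee: 0.0126 -0.0452 0.8241 | tau: -1.4112 -1.6456 -3.4684
step 4 | theta: -0.8894 0.2648 0.7654 | θ̇: -2.9655 1.4596 -0.5839 | p_ee: 0.0103 -0.0448 0.8238 | tau: -1.1428 -2.0195 -3.1664
step 5 | theta: -0.9196 0.2796 0.7582 | θ̇: -3.0827 1.4968 -0.8665 | p_ee: 0.0076 -0.0442 0.8236 | tau: -0.9749 -2.3605 -2.8820
step 6 | theta: -0.9503 0.2943 0.7482 | θ̇: -3.0645 1.4576 -1.1281 | p_ee: 0.0046 -0.0435 0.8237 | tau: -0.8838 -2.6614 -2.6288
step 7 | theta: -0.9804 0.3084 0.7358 | θ̇: -2.9523 1.3661 -1.3536 | p_ee: 0.0013 -0.0428 0.8240 | tau: -0.8478 -2.9182 -2.4137
step 8 | theta: -1.0090 0.3214 0.7213 | θ̇: -2.7822 1.2430 -1.5373 | p_ee: -0.0023 -0.0419 0.8244 | tau: -0.8472 -3.1292 -2.2375
step 9 | theta: -1.0358 0.3332 0.7052 | θ̇: -2.5845 1.1058 -1.6808 | p_ee: -0.0060 -0.0410 0.8250 | tau: -0.8649 -3.2953 -2.0969
step 10 | theta: -1.0606 0.3435 0.6878 | θ̇: -2.3828 0.9673 -1.7898 | p_ee: -0.0099 -0.0402 0.8258 | tau: -0.8876 -3.4196 -1.9861
step 11 | theta: -1.0834 0.3525 0.6695 | θ̇: -2.1926 0.8359 -1.8717 | p_ee: -0.0139 -0.0393 0.8266 | tau: -0.9068 -3.5062 -1.8984
step 12 | theta: -1.1045 0.3603 0.6505 | θ̇: -2.0225 0.7161 -1.9339 | p_ee: -0.0181 -0.0385 0.8275 | tau: -0.9173 -3.5599 -1.8277
step 13 | theta: -1.1239 0.3669 0.6309 | θ̇: -1.8759 0.6093 -1.9825 | p_ee: -0.0226 -0.0377 0.8284 | tau: -0.9176 -3.5855 -1.7688
step 14 | theta: -1.1420 0.3725 0.6109 | θ̇: -1.7525 0.5155 -2.0218 | p_ee: -0.0271 -0.0370 0.8294 | tau: -0.9077 -3.5872 -1.7179
step 15 | theta: -1.1590 0.3772 0.5905 | θ̇: -1.6504 0.4333 -2.0551 | p_ee: -0.0319 -0.0362 0.8304 | tau: -0.8887 -3.5689 -1.6719
step 16 | theta: -1.1751 0.3812 0.5698 | θ̇: -1.5668 0.3613 -2.0845 | p_ee: -0.0368 -0.0356 0.8314 | tau: -0.8623 -3.5339 -1.6288
step 17 | theta: -1.1904 0.3844 0.5488 | θ̇: -1.4989 0.2979 -2.1114 | p_ee: -0.0420 -0.0349 0.8324 | tau: -0.8299 -3.4848 -1.5871
step 18 | theta: -1.2051 0.3871 0.5276 | θ̇: -1.4442 0.2418 -2.1367 | p_ee: -0.0473 -0.0343 0.8333 | tau: -0.7929 -3.4239 -1.5458
step 19 | theta: -1.2193 0.3893 0.5061 | θ̇: -1.4005 0.1917 -2.1609 | p_ee: -0.0529 -0.0338 0.8342 | tau: -0.7524 -3.3529 -1.5041
step 20 | theta: -1.2331 0.3910 0.4844 | θ̇: -1.3659 0.1466 -2.1841 | p_ee: -0.0586 -0.0332 0.8351 | tau: -0.7094 -3.2733 -1.4616
step 21 | theta: -1.2466 0.3922 0.4624 | θ̇: -1.3391 0.1058 -2.2067 | p_ee: -0.0645 -0.0327 0.8359 | tau: -0.6646 -3.1863 -1.4179
step 22 | theta: -1.2599 0.3931 0.4402 | θ̇: -1.3187 0.0685 -2.2286 | p_ee: -0.0706 -0.0322 0.8367 | tau: -0.6185 -3.0928 -1.3729
step 23 | theta: -1.2730 0.3936 0.4179 | θ̇: -1.3042 0.0342 -2.2498 | p_ee: -0.0769 -0.0318 0.8373 | tau: -0.5713 -2.9937 -1.3262
step 24 | theta: -1.2860 0.3938 0.3953 | θ̇: -1.2996 0.0049 -2.2707 | p_ee: -0.0834 -0.0313 0.8379 | tau: -0.5213 -2.8913 -1.2775
step 25 | theta: -1.2990 0.3937 0.3725 | θ̇: -1.3120 -0.0166 -2.2923 | p_ee: -0.0901 -0.0308 0.8384 | tau: -0.4657 -2.7904 -1.2262
step 26 | theta: -1.3122 0.3935 0.3494 | θ̇: -1.3251 -0.0376 -2.3122 | p_ee: -0.0970 -0.0304 0.8388 | tau: -0.4114 -2.6868 -1.1734
step 27 | theta: -1.3255 0.3930 0.3262 | θ̇: -1.3322 -0.0613 -2.3295 | p_ee: -0.1041 -0.0299 0.8391 | tau: -0.3608 -2.5774 -1.1195
step 28 | theta: -1.3388 0.3922 0.3029 | θ̇: -1.3366 -0.0864 -2.3445 | p_ee: -0.1113 -0.0295 0.8393 | tau: -0.3122 -2.4619 -1.0640
step 29 | theta: -1.3522 0.3912 0.2794 | θ̇: -1.3408 -0.1119 -2.3573 | p_ee: -0.1188 -0.0290 0.8393 | tau: -0.2642 -2.3404 -1.0070
step 30 | theta: -1.3657 0.3900 0.2557 | θ̇: -1.3460 -0.1372 -2.3680 | p_ee: -0.1264 -0.0285 0.8393 | tau: -0.2158 -2.2130 -0.9483
step 31 | theta: -1.3792 0.3885 0.2320 | θ̇: -1.3526 -0.1624 -2.3764 | p_ee: -0.1342 -0.0280 0.8390 | tau: -0.1667 -2.0797 -0.8880
step 32 | theta: -1.3927 0.3867 0.2082 | θ̇: -1.3605 -0.1875 -2.3822 | p_ee: -0.1422 -0.0275 0.8387 | tau: -0.1167 -1.9401 -0.8261
step 33 | theta: -1.4064 0.3847 0.1844 | θ̇: -1.3695 -0.2128 -2.3852 | p_ee: -0.1503 -0.0269 0.8382 | tau: -0.0655 -1.7938 -0.7626
step 34 | theta: -1.4201 0.3825 0.1605 | θ̇: -1.3793 -0.2383 -2.3853 | p_ee: -0.1586 -0.0263 0.8375 | tau: -0.0130 -1.6405 -0.6976
step 35 | theta: -1.4340 0.3800 0.1367 | θ̇: -1.3895 -0.2643 -2.3821 | p_ee: -0.1671 -0.0257 0.8367 | tau: 0.0411 -1.4795 -0.6310
step 36 | theta: -1.4479 0.3772 0.1129 | θ̇: -1.3999 -0.2910 -2.3755 | p_ee: -0.1757 -0.0250 0.8357 | tau: 0.0970 -1.3103 -0.5630
step 37 | theta: -1.4620 0.3742 0.0892 | θ̇: -1.4099 -0.3186 -2.3655 | p_ee: -0.1845 -0.0243 0.8346 | tau: 0.1551 -1.1320 -0.4934
step 38 | theta: -1.4761 0.3708 0.0656 | θ̇: -1.4190 -0.3471 -2.3518 | p_ee: -0.1934 -0.0236 0.8332 | tau: 0.2156 -0.9437 -0.4224
step 39 | theta: -1.4904 0.3672 0.0422 | θ̇: -1.4267 -0.3767 -2.3346 | p_ee: -0.2024 -0.0228 0.8317 | tau: 0.2790 -0.7446 -0.3497
step 40 | theta: -1.5047 0.3633 0.0190 | θ̇: -1.4323 -0.4076 -2.3140 | p_ee: -0.2116 -0.0219 0.8300 | tau: 0.3457 -0.5335 -0.2753
step 41 | theta: -1.5190 0.3591 -0.0040 | θ̇: -1.4351 -0.4398 -2.2902 | p_ee: -0.2209 -0.0210 0.8281 | tau: 0.4161 -0.3094 -0.1989
step 42 | theta: -1.5334 0.3545 -0.0268 | θ̇: -1.4343 -0.4733 -2.2636 | p_ee: -0.2303 -0.0201 0.8260 | tau: 0.4908 -0.0709 -0.1204
step 43 | theta: -1.5477 0.3496 -0.0493 | θ̇: -1.4291 -0.5081 -2.2349 | p_ee: -0.2398 -0.0190 0.8237 | tau: 0.5702 0.1831 -0.0393
step 44 | theta: -1.5619 0.3443 -0.0715 | θ̇: -1.4186 -0.5442 -2.2047 | p_ee: -0.2494 -0.0179 0.8213 | tau: 0.6550 0.4537 0.0447
step 45 | theta: -1.5761 0.3387 -0.0934 | θ̇: -1.4020 -0.5812 -2.1741 | p_ee: -0.2591 -0.0167 0.8186


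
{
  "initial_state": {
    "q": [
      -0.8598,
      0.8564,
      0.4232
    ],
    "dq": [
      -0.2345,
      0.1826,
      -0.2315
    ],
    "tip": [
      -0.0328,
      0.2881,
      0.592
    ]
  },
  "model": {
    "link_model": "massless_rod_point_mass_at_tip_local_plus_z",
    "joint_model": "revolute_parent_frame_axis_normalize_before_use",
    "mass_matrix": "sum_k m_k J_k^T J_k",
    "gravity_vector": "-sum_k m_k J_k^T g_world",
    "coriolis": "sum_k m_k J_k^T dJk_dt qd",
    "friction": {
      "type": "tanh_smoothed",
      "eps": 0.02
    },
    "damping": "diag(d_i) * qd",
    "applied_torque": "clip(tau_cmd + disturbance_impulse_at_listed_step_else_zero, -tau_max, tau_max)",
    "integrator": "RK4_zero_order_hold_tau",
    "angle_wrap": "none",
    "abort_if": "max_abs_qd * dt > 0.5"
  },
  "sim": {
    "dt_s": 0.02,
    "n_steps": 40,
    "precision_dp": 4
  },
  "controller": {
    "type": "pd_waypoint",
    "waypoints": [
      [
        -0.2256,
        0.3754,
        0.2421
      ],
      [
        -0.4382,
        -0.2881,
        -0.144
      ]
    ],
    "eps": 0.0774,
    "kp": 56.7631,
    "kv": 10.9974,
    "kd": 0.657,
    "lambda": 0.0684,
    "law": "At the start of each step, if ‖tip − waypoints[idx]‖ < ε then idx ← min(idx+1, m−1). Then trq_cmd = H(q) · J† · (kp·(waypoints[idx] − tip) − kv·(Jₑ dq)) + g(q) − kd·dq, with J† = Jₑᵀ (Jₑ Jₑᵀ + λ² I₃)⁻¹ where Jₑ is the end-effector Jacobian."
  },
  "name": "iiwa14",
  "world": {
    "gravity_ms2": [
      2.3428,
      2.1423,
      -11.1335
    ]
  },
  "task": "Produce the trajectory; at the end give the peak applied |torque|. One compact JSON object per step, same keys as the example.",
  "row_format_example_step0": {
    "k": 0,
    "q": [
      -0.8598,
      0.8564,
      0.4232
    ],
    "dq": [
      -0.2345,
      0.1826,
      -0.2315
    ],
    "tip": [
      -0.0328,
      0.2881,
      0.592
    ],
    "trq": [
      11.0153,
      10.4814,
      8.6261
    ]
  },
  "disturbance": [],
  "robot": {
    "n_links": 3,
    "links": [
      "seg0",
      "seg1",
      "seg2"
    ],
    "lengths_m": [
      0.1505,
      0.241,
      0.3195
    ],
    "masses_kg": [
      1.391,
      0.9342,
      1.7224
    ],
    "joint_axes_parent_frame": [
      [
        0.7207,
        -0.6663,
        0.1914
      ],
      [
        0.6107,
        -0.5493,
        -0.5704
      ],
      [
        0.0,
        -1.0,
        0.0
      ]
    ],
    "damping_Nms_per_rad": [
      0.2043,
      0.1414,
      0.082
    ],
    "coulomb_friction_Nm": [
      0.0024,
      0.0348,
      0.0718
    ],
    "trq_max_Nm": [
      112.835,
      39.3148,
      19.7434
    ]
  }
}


{"k":1,"q":[-0.8649,0.8591,0.4325],"dq":[-0.2859,0.1306,1.1192],"tip":[-0.0338,0.2912,0.5893],"trq":[11.3484,8.3831,5.2043]}
{"k":2,"q":[-0.8738,0.8691,0.4577],"dq":[-0.5954,0.8413,1.4273],"tip":[-0.0395,0.2975,0.5824],"trq":[11.7436,6.147,2.96]}
{"k":3,"q":[-0.8862,0.887,0.4918],"dq":[-0.6436,0.9666,1.9772],"tip":[-0.0486,0.3057,0.5723],"trq":[11.9103,4.4832,0.8258]}
{"k":4,"q":[-0.8998,0.9091,0.5333],"dq":[-0.7197,1.2449,2.1682],"tip":[-0.0599,0.3149,0.5595],"trq":[12.0261,2.9025,-0.7941]}
{"k":5,"q":[-0.9141,0.935,0.5785],"dq":[-0.7128,1.3603,2.3386],"tip":[-0.0725,0.3244,0.5446],"trq":[12.0342,1.5645,-2.2012]}
{"k":6,"q":[-0.9281,0.9631,0.6258],"dq":[-0.6883,1.4705,2.3841],"tip":[-0.0857,0.3337,0.5281],"trq":[11.9878,0.3637,-3.3438]}
{"k":7,"q":[-0.9413,0.9929,0.6735],"dq":[-0.6363,1.5307,2.3777],"tip":[-0.099,0.3425,0.5104],"trq":[11.8897,-0.6828,-4.2998]}
{"k":8,"q":[-0.9533,1.0237,0.7206],"dq":[-0.5703,1.5653,2.3204],"tip":[-0.1119,0.3504,0.4919],"trq":[11.756,-1.597,-5.0863]}
{"k":9,"q":[-0.9639,1.0549,0.7662],"dq":[-0.4946,1.5746,2.2306],"tip":[-0.1243,0.3574,0.4731],"trq":[11.5942,-2.387,-5.7301]}
{"k":10,"q":[-0.9729,1.0862,0.8098],"dq":[-0.4139,1.5634,2.1182],"tip":[-0.1359,0.3634,0.4543],"trq":[11.4108,-3.0634,-6.2494]}
{"k":11,"q":[-0.9804,1.117,0.851],"dq":[-0.3317,1.5345,1.9915],"tip":[-0.1466,0.3685,0.4358],"trq":[11.2115,-3.636,-6.6602]}
{"k":12,"q":[-0.9862,1.1472,0.8895],"dq":[-0.251,1.4904,1.8571],"tip":[-0.1563,0.3727,0.4179],"trq":[11.0014,-4.1141,-6.9762]}
{"k":13,"q":[-0.9904,1.1763,0.9253],"dq":[-0.174,1.4338,1.7196],"tip":[-0.1651,0.376,0.4007],"trq":[10.7853,-4.5071,-7.2097]}
{"k":14,"q":[-0.9931,1.2042,0.9584],"dq":[-0.1026,1.367,1.5825],"tip":[-0.1729,0.3787,0.3844],"trq":[10.5678,-4.824,-7.3723]}
{"k":15,"q":[-0.9945,1.2307,0.9887],"dq":[-0.0383,1.2922,1.4484],"tip":[-0.1798,0.3807,0.3692],"trq":[10.3529,-5.074,-7.4746]}
{"k":16,"q":[-0.9947,1.2557,1.0164],"dq":[0.0181,1.2119,1.3188],"tip":[-0.1858,0.3822,0.355],"trq":[10.1442,-5.2661,-7.5267]}
{"k":17,"q":[-0.9939,1.279,1.0416],"dq":[0.0659,1.1281,1.195],"tip":[-0.1911,0.3833,0.342],"trq":[9.9449,-5.4087,-7.5378]}
{"k":18,"q":[-0.9921,1.3007,1.0644],"dq":[0.1052,1.0423,1.0781],"tip":[-0.1958,0.384,0.3301],"trq":[9.7558,-5.5097,-7.5166]}
{"k":19,"q":[-0.9897,1.3206,1.0849],"dq":[0.1364,0.9564,0.9686],"tip":[-0.1997,0.3844,0.3193],"trq":[9.5785,-5.5766,-7.4706]}
{"k":20,"q":[-0.9867,1.3389,1.1033],"dq":[0.1599,0.8718,0.8666],"tip":[-0.2032,0.3845,0.3096],"trq":[37.0205,4.5029,2.6124]}
{"k":21,"q":[-0.9629,1.3404,1.1515],"dq":[2.216,-0.5934,3.8399],"tip":[-0.2095,0.3788,0.2971],"trq":[29.399,2.3805,-1.3204]}
{"k":22,"q":[-0.9049,1.3295,1.2376],"dq":[3.6148,-0.4269,4.708],"tip":[-0.221,0.3639,0.2795],"trq":[23.694,-0.3279,-3.2588]}
{"k":23,"q":[-0.8204,1.3242,1.3348],"dq":[4.8805,-0.0758,4.9796],"tip":[-0.2354,0.3431,0.259],"trq":[19.4238,-2.4397,-4.6725]}
{"k":24,"q":[-0.7108,1.3246,1.4346],"dq":[6.1268,0.0911,5.0003],"tip":[-0.25,0.3182,0.2371],"trq":[16.1479,-3.707,-5.7695]}
{"k":25,"q":[-0.5766,1.3259,1.5328],"dq":[7.3135,0.0025,4.8162],"tip":[-0.2635,0.2902,0.2155],"trq":[13.3998,-4.1798,-6.4832]}
{"k":26,"q":[-0.4201,1.3233,1.625],"dq":[8.3433,-0.3086,4.4052],"tip":[-0.2756,0.2599,0.1953],"trq":[10.5735,-4.0728,-6.6988]}
{"k":27,"q":[-0.2456,1.3127,1.7068],"dq":[9.107,-0.784,3.758],"tip":[-0.2874,0.2277,0.1767],"trq":[6.9603,-3.6707,-6.3281]}
{"k":28,"q":[-0.0595,1.2918,1.7733],"dq":[9.4929,-1.3214,2.8757],"tip":[-0.3003,0.1942,0.1585],"trq":[2.1575,-3.2635,-5.3418]}
{"k":29,"q":[0.1296,1.2601,1.8204],"dq":[9.404,-1.8315,1.8074],"tip":[-0.3155,0.1601,0.139],"trq":[-3.5496,-2.9925,-3.8319]}
{"k":30,"q":[0.3116,1.2189,1.8452],"dq":[8.8061,-2.2465,0.654],"tip":[-0.3329,0.1265,0.1166],"trq":[-9.3269,-2.8734,-2.0264]}
{"k":31,"q":[0.4773,1.1706,1.8473],"dq":[7.7762,-2.5344,-0.4403],"tip":[-0.3516,0.0946,0.0911],"trq":[-14.1566,-2.824,-0.2522]}
{"k":32,"q":[0.6198,1.1177,1.8295],"dq":[6.5085,-2.7074,-1.3208],"tip":[-0.3705,0.0646,0.0634],"trq":[-17.2997,-2.7109,1.1596]}
{"k":33,"q":[0.7368,1.0627,1.7967],"dq":[5.2349,-2.7621,-1.9305],"tip":[-0.3884,0.0367,0.0353],"trq":[-18.7331,-2.5167,2.09]}
{"k":34,"q":[0.83,1.0077,1.7545],"dq":[4.1305,-2.7255,-2.2636],"tip":[-0.4045,0.0103,0.0087],"trq":[-19.0108,-2.3173,2.5384]}
{"k":35,"q":[0.9035,0.9541,1.7078],"dq":[3.2588,-2.6283,-2.3757],"tip":[-0.4185,-0.0149,-0.0155],"trq":[-18.7297,-2.187,2.6167]}
{"k":36,"q":[0.9619,0.9028,1.6605],"dq":[2.6033,-2.4959,-2.3406],"tip":[-0.4302,-0.0389,-0.0367],"trq":[-18.2685,-2.1529,2.4596]}
{"k":37,"q":[1.0089,0.8544,1.6147],"dq":[2.1173,-2.3449,-2.2211],"tip":[-0.4398,-0.0618,-0.0549],"trq":[-17.8047,-2.2086,2.1741]}
{"k":38,"q":[1.0475,0.8091,1.5718],"dq":[1.7545,-2.1856,-2.0602],"tip":[-0.4475,-0.0834,-0.0703],"trq":[-17.4025,-2.3354,1.8294]}
{"k":39,"q":[1.0797,0.767,1.5322],"dq":[1.4783,-2.0242,-1.8842],"tip":[-0.4535,-0.1036,-0.0832],"trq":[-17.0749,-2.5127,1.4654]}
{"k":40,"q":[1.1071,0.7281,1.4963],"dq":[1.2626,-1.8651,-1.7072],"tip":[-0.4582,-0.1223,-0.0939]}
{"summary": "max |trq| (N\u00b7m): 37.0205"}


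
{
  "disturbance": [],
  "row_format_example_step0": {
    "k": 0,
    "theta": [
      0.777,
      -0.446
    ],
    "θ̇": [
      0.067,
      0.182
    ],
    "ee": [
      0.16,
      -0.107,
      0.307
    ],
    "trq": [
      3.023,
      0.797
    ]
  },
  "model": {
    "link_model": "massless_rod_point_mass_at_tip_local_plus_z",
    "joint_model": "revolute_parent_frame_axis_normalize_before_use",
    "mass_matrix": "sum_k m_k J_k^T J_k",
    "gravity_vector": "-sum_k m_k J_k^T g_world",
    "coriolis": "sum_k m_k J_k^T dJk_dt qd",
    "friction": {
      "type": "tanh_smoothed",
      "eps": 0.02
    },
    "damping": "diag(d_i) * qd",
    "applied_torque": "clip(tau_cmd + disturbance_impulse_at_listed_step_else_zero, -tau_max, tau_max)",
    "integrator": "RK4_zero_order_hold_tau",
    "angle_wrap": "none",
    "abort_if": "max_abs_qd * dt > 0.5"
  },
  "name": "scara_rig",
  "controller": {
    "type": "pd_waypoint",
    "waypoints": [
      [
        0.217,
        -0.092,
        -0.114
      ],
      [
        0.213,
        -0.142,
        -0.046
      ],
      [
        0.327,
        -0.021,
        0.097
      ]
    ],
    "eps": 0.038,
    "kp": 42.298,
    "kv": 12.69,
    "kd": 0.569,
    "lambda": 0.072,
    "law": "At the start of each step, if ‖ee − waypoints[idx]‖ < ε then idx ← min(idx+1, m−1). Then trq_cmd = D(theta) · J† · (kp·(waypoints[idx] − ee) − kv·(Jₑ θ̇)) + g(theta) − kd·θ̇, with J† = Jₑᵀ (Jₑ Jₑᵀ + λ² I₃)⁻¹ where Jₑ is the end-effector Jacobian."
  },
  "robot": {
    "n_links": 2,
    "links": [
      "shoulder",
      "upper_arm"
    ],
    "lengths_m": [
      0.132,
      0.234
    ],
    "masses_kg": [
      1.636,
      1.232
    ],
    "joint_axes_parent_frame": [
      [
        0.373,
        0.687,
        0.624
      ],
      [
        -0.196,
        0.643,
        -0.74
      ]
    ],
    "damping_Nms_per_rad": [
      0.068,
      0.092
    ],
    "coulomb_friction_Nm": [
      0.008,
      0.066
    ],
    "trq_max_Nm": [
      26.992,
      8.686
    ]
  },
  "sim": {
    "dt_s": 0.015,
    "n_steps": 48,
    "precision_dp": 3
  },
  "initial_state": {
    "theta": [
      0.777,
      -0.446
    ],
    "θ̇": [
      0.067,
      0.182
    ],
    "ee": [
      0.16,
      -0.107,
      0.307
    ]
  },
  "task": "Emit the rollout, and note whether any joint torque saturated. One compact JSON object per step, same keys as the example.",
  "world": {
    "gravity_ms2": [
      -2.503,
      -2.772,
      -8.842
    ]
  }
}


{"k":1,"theta":[0.782,-0.447],"\u03b8\u0307":[0.592,-0.252],"ee":[0.161,-0.107,0.306],"trq":[1.945,1.032]}
{"k":2,"theta":[0.794,-0.452],"\u03b8\u0307":[0.959,-0.434],"ee":[0.164,-0.108,0.304],"trq":[1.131,1.081]}
{"k":3,"theta":[0.81,-0.459],"\u03b8\u0307":[1.221,-0.518],"ee":[0.168,-0.109,0.302],"trq":[0.504,1.07]}
{"k":4,"theta":[0.83,-0.467],"\u03b8\u0307":[1.412,-0.562],"ee":[0.173,-0.11,0.298],"trq":[0.015,1.041]}
{"k":5,"theta":[0.852,-0.476],"\u03b8\u0307":[1.55,-0.589],"ee":[0.178,-0.111,0.295],"trq":[-0.373,1.012]}
{"k":6,"theta":[0.876,-0.485],"\u03b8\u0307":[1.65,-0.611],"ee":[0.184,-0.112,0.29],"trq":[-0.684,0.988]}
{"k":7,"theta":[0.901,-0.494],"\u03b8\u0307":[1.721,-0.631],"ee":[0.19,-0.113,0.286],"trq":[-0.938,0.971]}
{"k":8,"theta":[0.927,-0.504],"\u03b8\u0307":[1.77,-0.652],"ee":[0.196,-0.114,0.281],"trq":[-1.147,0.96]}
{"k":9,"theta":[0.954,-0.513],"\u03b8\u0307":[1.802,-0.672],"ee":[0.202,-0.115,0.276],"trq":[-1.323,0.955]}
{"k":10,"theta":[0.981,-0.524],"\u03b8\u0307":[1.82,-0.693],"ee":[0.209,-0.116,0.271],"trq":[-1.473,0.954]}
{"k":11,"theta":[1.009,-0.534],"\u03b8\u0307":[1.829,-0.714],"ee":[0.215,-0.116,0.265],"trq":[-1.602,0.957]}
{"k":12,"theta":[1.036,-0.545],"\u03b8\u0307":[1.829,-0.735],"ee":[0.221,-0.117,0.259],"trq":[-1.715,0.963]}
{"k":13,"theta":[1.063,-0.556],"\u03b8\u0307":[1.823,-0.756],"ee":[0.228,-0.117,0.253],"trq":[-1.815,0.971]}
{"k":14,"theta":[1.091,-0.568],"\u03b8\u0307":[1.811,-0.776],"ee":[0.234,-0.117,0.247],"trq":[-1.905,0.982]}
{"k":15,"theta":[1.118,-0.579],"\u03b8\u0307":[1.795,-0.795],"ee":[0.239,-0.118,0.241],"trq":[-1.987,0.994]}
{"k":16,"theta":[1.145,-0.592],"\u03b8\u0307":[1.776,-0.814],"ee":[0.245,-0.118,0.235],"trq":[-2.061,1.008]}
{"k":17,"theta":[1.171,-0.604],"\u03b8\u0307":[1.754,-0.832],"ee":[0.251,-0.117,0.229],"trq":[-2.129,1.024]}
{"k":18,"theta":[1.197,-0.616],"\u03b8\u0307":[1.729,-0.849],"ee":[0.256,-0.117,0.223],"trq":[-2.193,1.04]}
{"k":19,"theta":[1.223,-0.629],"\u03b8\u0307":[1.703,-0.865],"ee":[0.261,-0.117,0.216],"trq":[-2.252,1.058]}
{"k":20,"theta":[1.248,-0.642],"\u03b8\u0307":[1.675,-0.881],"ee":[0.266,-0.117,0.21],"trq":[-2.306,1.076]}
{"k":21,"theta":[1.273,-0.656],"\u03b8\u0307":[1.645,-0.895],"ee":[0.271,-0.116,0.204],"trq":[-2.357,1.095]}
{"k":22,"theta":[1.297,-0.669],"\u03b8\u0307":[1.614,-0.908],"ee":[0.275,-0.116,0.197],"trq":[-2.405,1.114]}
{"k":23,"theta":[1.321,-0.683],"\u03b8\u0307":[1.583,-0.921],"ee":[0.279,-0.115,0.191],"trq":[-2.45,1.134]}
{"k":24,"theta":[1.345,-0.697],"\u03b8\u0307":[1.55,-0.932],"ee":[0.283,-0.115,0.184],"trq":[-2.492,1.155]}
{"k":25,"theta":[1.368,-0.711],"\u03b8\u0307":[1.517,-0.942],"ee":[0.287,-0.114,0.178],"trq":[-2.531,1.176]}
{"k":26,"theta":[1.39,-0.725],"\u03b8\u0307":[1.484,-0.951],"ee":[0.291,-0.113,0.172],"trq":[-2.567,1.197]}
{"k":27,"theta":[1.412,-0.739],"\u03b8\u0307":[1.45,-0.959],"ee":[0.294,-0.113,0.165],"trq":[-2.601,1.218]}
{"k":28,"theta":[1.434,-0.754],"\u03b8\u0307":[1.416,-0.966],"ee":[0.298,-0.112,0.159],"trq":[-2.633,1.239]}
{"k":29,"theta":[1.455,-0.768],"\u03b8\u0307":[1.381,-0.972],"ee":[0.301,-0.111,0.153],"trq":[-2.662,1.26]}
{"k":30,"theta":[1.475,-0.783],"\u03b8\u0307":[1.347,-0.977],"ee":[0.304,-0.11,0.146],"trq":[-2.689,1.281]}
{"k":31,"theta":[1.495,-0.798],"\u03b8\u0307":[1.312,-0.981],"ee":[0.306,-0.11,0.14],"trq":[-2.714,1.302]}
{"k":32,"theta":[1.515,-0.812],"\u03b8\u0307":[1.278,-0.985],"ee":[0.309,-0.109,0.134],"trq":[-2.737,1.322]}
{"k":33,"theta":[1.534,-0.827],"\u03b8\u0307":[1.243,-0.987],"ee":[0.311,-0.108,0.128],"trq":[-2.759,1.343]}
{"k":34,"theta":[1.552,-0.842],"\u03b8\u0307":[1.209,-0.988],"ee":[0.313,-0.107,0.122],"trq":[-2.778,1.363]}
{"k":35,"theta":[1.57,-0.857],"\u03b8\u0307":[1.175,-0.989],"ee":[0.316,-0.106,0.116],"trq":[-2.796,1.382]}
{"k":36,"theta":[1.587,-0.872],"\u03b8\u0307":[1.142,-0.988],"ee":[0.317,-0.105,0.11],"trq":[-2.812,1.402]}
{"k":37,"theta":[1.604,-0.886],"\u03b8\u0307":[1.109,-0.987],"ee":[0.319,-0.104,0.105],"trq":[-2.827,1.42]}
{"k":38,"theta":[1.621,-0.901],"\u03b8\u0307":[1.076,-0.985],"ee":[0.321,-0.103,0.099],"trq":[-2.84,1.439]}
{"k":39,"theta":[1.636,-0.916],"\u03b8\u0307":[1.043,-0.983],"ee":[0.322,-0.103,0.094],"trq":[-2.852,1.456]}
{"k":40,"theta":[1.652,-0.931],"\u03b8\u0307":[1.011,-0.98],"ee":[0.323,-0.102,0.088],"trq":[-2.862,1.473]}
{"k":41,"theta":[1.667,-0.945],"\u03b8\u0307":[0.98,-0.976],"ee":[0.325,-0.101,0.083],"trq":[-2.871,1.49]}
{"k":42,"theta":[1.681,-0.96],"\u03b8\u0307":[0.949,-0.971],"ee":[0.326,-0.1,0.077],"trq":[-2.879,1.506]}
{"k":43,"theta":[1.695,-0.974],"\u03b8\u0307":[0.918,-0.966],"ee":[0.327,-0.099,0.072],"trq":[-2.886,1.521]}
{"k":44,"theta":[1.709,-0.989],"\u03b8\u0307":[0.888,-0.96],"ee":[0.327,-0.098,0.067],"trq":[-2.891,1.536]}
{"k":45,"theta":[1.722,-1.003],"\u03b8\u0307":[0.859,-0.954],"ee":[0.328,-0.097,0.062],"trq":[-2.896,1.55]}
{"k":46,"theta":[1.735,-1.017],"\u03b8\u0307":[0.83,-0.948],"ee":[0.329,-0.096,0.057],"trq":[-2.9,1.564]}
{"k":47,"theta":[1.747,-1.032],"\u03b8\u0307":[0.802,-0.941],"ee":[0.329,-0.096,0.053],"trq":[-2.903,1.576]}
{"k":48,"theta":[1.759,-1.046],"\u03b8\u0307":[0.774,-0.933],"ee":[0.33,-0.095,0.048]}
{"summary": "any joint saturated: no"}


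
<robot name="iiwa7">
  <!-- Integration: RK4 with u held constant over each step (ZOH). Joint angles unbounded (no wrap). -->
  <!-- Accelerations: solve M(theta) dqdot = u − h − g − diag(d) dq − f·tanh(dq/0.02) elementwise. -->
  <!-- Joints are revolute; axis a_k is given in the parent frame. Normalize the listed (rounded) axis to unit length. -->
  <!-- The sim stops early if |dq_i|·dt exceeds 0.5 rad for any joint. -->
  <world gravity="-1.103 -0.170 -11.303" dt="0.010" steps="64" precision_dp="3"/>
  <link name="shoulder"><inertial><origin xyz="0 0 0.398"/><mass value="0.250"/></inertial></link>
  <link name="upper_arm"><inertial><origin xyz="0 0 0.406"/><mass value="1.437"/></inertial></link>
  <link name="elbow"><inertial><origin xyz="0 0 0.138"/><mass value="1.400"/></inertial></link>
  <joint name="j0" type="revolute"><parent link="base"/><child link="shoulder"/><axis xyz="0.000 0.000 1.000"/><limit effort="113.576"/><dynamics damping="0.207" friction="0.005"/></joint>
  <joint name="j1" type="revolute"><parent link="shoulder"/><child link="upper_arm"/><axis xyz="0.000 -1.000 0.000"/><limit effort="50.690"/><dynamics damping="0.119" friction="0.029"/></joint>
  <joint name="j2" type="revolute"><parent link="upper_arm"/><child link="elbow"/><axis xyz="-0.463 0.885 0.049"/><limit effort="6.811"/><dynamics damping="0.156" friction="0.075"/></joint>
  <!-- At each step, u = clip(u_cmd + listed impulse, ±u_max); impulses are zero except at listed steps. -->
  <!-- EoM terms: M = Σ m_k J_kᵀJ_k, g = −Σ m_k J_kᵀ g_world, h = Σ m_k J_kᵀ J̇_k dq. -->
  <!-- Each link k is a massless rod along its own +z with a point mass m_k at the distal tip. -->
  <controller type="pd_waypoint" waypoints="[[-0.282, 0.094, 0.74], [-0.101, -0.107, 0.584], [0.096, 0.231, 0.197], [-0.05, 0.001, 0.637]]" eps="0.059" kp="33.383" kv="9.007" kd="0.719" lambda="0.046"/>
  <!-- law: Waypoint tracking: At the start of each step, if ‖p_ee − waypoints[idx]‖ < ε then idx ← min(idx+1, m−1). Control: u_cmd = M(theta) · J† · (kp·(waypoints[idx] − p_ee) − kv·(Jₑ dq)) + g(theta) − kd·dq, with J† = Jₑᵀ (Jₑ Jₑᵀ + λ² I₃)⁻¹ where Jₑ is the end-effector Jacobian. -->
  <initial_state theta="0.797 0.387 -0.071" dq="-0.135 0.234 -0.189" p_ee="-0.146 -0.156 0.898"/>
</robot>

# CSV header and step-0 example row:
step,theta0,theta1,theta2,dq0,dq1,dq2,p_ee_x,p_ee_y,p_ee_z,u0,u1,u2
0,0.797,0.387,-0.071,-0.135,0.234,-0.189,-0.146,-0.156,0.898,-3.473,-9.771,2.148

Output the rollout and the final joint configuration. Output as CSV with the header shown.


step,theta0,theta1,theta2,dq0,dq1,dq2,p_ee_x,p_ee_y,p_ee_z,u0,u1,u2
1,0.794,0.389,-0.072,-0.485,0.212,-0.026,-0.147,-0.156,0.898,-2.914,-9.539,1.925
2,0.788,0.391,-0.072,-0.794,0.175,-0.008,-0.149,-0.156,0.897,-2.439,-9.325,1.825
3,0.778,0.393,-0.072,-1.043,0.146,0.020,-0.151,-0.155,0.897,-2.041,-9.096,1.724
4,0.767,0.394,-0.072,-1.250,0.118,0.022,-0.153,-0.154,0.897,-1.707,-8.878,1.653
5,0.754,0.395,-0.071,-1.416,0.098,0.040,-0.155,-0.152,0.896,-1.426,-8.660,1.574
6,0.739,0.396,-0.071,-1.549,0.085,0.063,-0.158,-0.150,0.896,-1.189,-8.450,1.498
7,0.723,0.397,-0.070,-1.656,0.077,0.086,-0.161,-0.148,0.896,-0.989,-8.251,1.427
8,0.706,0.398,-0.069,-1.741,0.073,0.107,-0.163,-0.145,0.896,-0.820,-8.068,1.363
9,0.688,0.398,-0.068,-1.807,0.073,0.125,-0.166,-0.142,0.896,-0.678,-7.902,1.307
10,0.670,0.399,-0.067,-1.858,0.076,0.140,-0.169,-0.139,0.896,-0.558,-7.753,1.258
11,0.651,0.400,-0.065,-1.895,0.082,0.151,-0.172,-0.136,0.896,-0.458,-7.622,1.215
12,0.632,0.401,-0.064,-1.921,0.091,0.161,-0.175,-0.133,0.896,-0.374,-7.508,1.178
13,0.612,0.402,-0.062,-1.937,0.101,0.167,-0.177,-0.129,0.895,-0.305,-7.412,1.147
14,0.593,0.403,-0.060,-1.944,0.114,0.172,-0.180,-0.126,0.895,-0.248,-7.332,1.120
15,0.574,0.404,-0.059,-1.943,0.128,0.176,-0.183,-0.123,0.895,-0.201,-7.269,1.098
16,0.554,0.405,-0.057,-1.937,0.143,0.177,-0.186,-0.119,0.895,-0.164,-7.221,1.080
17,0.535,0.407,-0.055,-1.925,0.159,0.177,-0.189,-0.116,0.895,-0.134,-7.187,1.066
18,0.516,0.409,-0.053,-1.908,0.175,0.176,-0.191,-0.112,0.894,-0.111,-7.167,1.054
19,0.497,0.410,-0.052,-1.888,0.192,0.173,-0.194,-0.109,0.894,-0.094,-7.160,1.046
20,0.478,0.412,-0.050,-1.865,0.209,0.170,-0.197,-0.106,0.894,-0.081,-7.164,1.041
21,0.459,0.415,-0.048,-1.839,0.226,0.166,-0.200,-0.102,0.893,-0.072,-7.180,1.038
22,0.441,0.417,-0.047,-1.811,0.243,0.161,-0.203,-0.099,0.893,-0.066,-7.206,1.037
23,0.423,0.419,-0.045,-1.781,0.259,0.155,-0.205,-0.096,0.892,-0.063,-7.241,1.038
24,0.406,0.422,-0.044,-1.750,0.275,0.149,-0.208,-0.092,0.892,-0.062,-7.284,1.041
25,0.388,0.425,-0.042,-1.718,0.291,0.142,-0.211,-0.089,0.891,-0.063,-7.335,1.046
26,0.371,0.428,-0.041,-1.685,0.306,0.135,-0.214,-0.086,0.891,-0.065,-7.392,1.051
27,0.355,0.431,-0.039,-1.652,0.320,0.128,-0.216,-0.083,0.890,-0.068,-7.456,1.058
28,0.338,0.434,-0.038,-1.619,0.333,0.121,-0.219,-0.080,0.889,-0.072,-7.525,1.066
29,0.322,0.438,-0.037,-1.586,0.346,0.113,-0.222,-0.077,0.889,-0.076,-7.598,1.075
30,0.307,0.441,-0.036,-1.553,0.358,0.105,-0.225,-0.073,0.888,-0.081,-7.676,1.084
31,0.291,0.445,-0.035,-1.520,0.369,0.098,-0.227,-0.070,0.887,-0.085,-7.756,1.094
32,0.276,0.449,-0.034,-1.487,0.379,0.090,-0.230,-0.067,0.886,-0.090,-7.840,1.105
33,0.261,0.452,-0.033,-1.455,0.388,0.082,-0.233,-0.064,0.885,-0.095,-7.926,1.116
34,0.247,0.456,-0.032,-1.423,0.396,0.075,-0.235,-0.061,0.885,-0.100,-8.013,1.127
35,0.233,0.460,-0.032,-1.392,0.404,0.067,-0.238,-0.059,0.884,-0.104,-8.102,1.139
36,0.219,0.464,-0.031,-1.361,0.411,0.060,-0.241,-0.056,0.883,-0.108,-8.192,1.151
37,0.206,0.469,-0.030,-1.331,0.416,0.053,-0.243,-0.053,0.882,-0.112,-8.282,1.162
38,0.193,0.473,-0.030,-1.301,0.421,0.046,-0.246,-0.050,0.881,-0.116,-8.372,1.174
39,0.180,0.477,-0.029,-1.272,0.426,0.040,-0.248,-0.047,0.880,-0.119,-8.462,1.185
40,0.167,0.481,-0.029,-1.244,0.429,0.035,-0.251,-0.044,0.879,-0.122,-8.551,1.196
41,0.155,0.486,-0.029,-1.215,0.432,0.031,-0.254,-0.041,0.877,-0.125,-8.639,1.206
42,0.143,0.490,-0.028,-1.188,0.434,0.027,-0.256,-0.039,0.876,-0.127,-8.725,1.215
43,0.131,0.494,-0.028,-1.161,0.436,0.024,-0.259,-0.036,0.875,-0.129,-8.810,1.224
44,0.120,0.499,-0.028,-1.134,0.436,0.022,-0.261,-0.033,0.874,-0.131,-8.894,1.232
45,0.108,0.503,-0.028,-1.108,0.437,0.020,-0.263,-0.030,0.873,-0.133,-8.975,1.240
46,0.097,0.507,-0.028,-1.083,0.436,0.018,-0.266,-0.028,0.872,-0.134,-9.055,1.248
47,0.087,0.512,-0.027,-1.058,0.436,0.017,-0.268,-0.025,0.871,-0.135,-9.133,1.255
48,0.076,0.516,-0.027,-1.034,0.434,0.017,-0.270,-0.022,0.869,-0.135,-9.208,1.261
49,0.066,0.520,-0.027,-1.010,0.432,0.017,-0.273,-0.020,0.868,-0.136,-9.282,1.267
50,0.056,0.525,-0.027,-0.986,0.430,0.020,-0.275,-0.017,0.867,-0.136,-9.352,1.271
51,0.046,0.529,-0.027,-0.963,0.428,0.022,-0.277,-0.015,0.866,-0.137,-9.421,1.275
52,0.037,0.533,-0.027,-0.941,0.425,0.022,-0.279,-0.012,0.865,-0.137,-9.489,1.280
53,0.027,0.537,-0.027,-0.919,0.421,0.021,-0.281,-0.009,0.864,-0.137,-9.554,1.287
54,0.018,0.542,-0.027,-0.898,0.417,0.020,-0.283,-0.007,0.862,-0.137,-9.618,1.293
55,0.009,0.546,-0.027,-0.877,0.412,0.019,-0.285,-0.004,0.861,-0.137,-9.680,1.299
56,0.001,0.550,-0.027,-0.857,0.407,0.018,-0.287,-0.002,0.860,-0.137,-9.739,1.305
57,-0.008,0.554,-0.026,-0.837,0.402,0.017,-0.289,0.001,0.859,-0.138,-9.796,1.311
58,-0.016,0.558,-0.026,-0.817,0.396,0.015,-0.291,0.003,0.858,-0.138,-9.852,1.316
59,-0.024,0.562,-0.026,-0.798,0.391,0.014,-0.292,0.005,0.857,-0.138,-9.905,1.322
60,-0.032,0.566,-0.026,-0.780,0.385,0.013,-0.294,0.008,0.856,-0.139,-9.956,1.328
61,-0.040,0.569,-0.026,-0.762,0.378,0.011,-0.296,0.010,0.854,-0.139,-10.005,1.333
62,-0.047,0.573,-0.026,-0.744,0.372,0.010,-0.297,0.012,0.853,-0.140,-10.052,1.338
63,-0.055,0.577,-0.026,-0.727,0.365,0.009,-0.299,0.015,0.852,-0.141,-10.097,1.343
64,-0.062,0.580,-0.026,-0.710,0.358,0.008,-0.300,0.017,0.851,,,
# final theta (rad): -0.062 0.580 -0.026
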